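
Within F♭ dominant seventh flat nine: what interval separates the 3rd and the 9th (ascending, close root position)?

diminished seventh

F♭7b9 is spelled F♭ A♭ C♭ E𝄫 G𝄫.
The 3rd is A♭ and the 9th is G𝄫.
7 letter names make it a seventh; at 9 semitones (a whole step narrower than major) the quality is diminished.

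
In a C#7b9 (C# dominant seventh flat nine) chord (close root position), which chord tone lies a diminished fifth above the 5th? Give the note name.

D

C#7b9 (C# dominant seventh flat nine) is spelled C#, E#, G#, B, D.
The 5th is G#. A diminished fifth above G# is D.
D is the chord's 9th.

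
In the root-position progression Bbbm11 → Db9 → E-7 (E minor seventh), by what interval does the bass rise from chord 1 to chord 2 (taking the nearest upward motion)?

major 3rd

The roots are Bbb and Db.
Bbb up to Db spans 3 letter names and 4 semitones — a major third.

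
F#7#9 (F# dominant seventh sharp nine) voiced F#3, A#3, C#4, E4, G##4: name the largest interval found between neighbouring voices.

Adjacent intervals: F#3→A#3 = major third; A#3→C#4 = minor third; C#4→E4 = minor third; E4→G##4 = augmented third.
The largest is E4 to G##4, an augmented third (5 semitones).

augmented third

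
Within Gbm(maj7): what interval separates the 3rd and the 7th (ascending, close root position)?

A5

Spelling the chord: Gb–Bbb–Db–F.
3rd = Bbb; 7th = F.
5 letter names make it a fifth; at 8 semitones (a half step wider than perfect) the quality is augmented.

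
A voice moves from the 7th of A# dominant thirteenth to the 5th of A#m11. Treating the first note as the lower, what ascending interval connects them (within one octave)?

major sixth

The 7th of A# dominant thirteenth is G#; the 5th of A#m11 is E#.
G# up to E# spans 6 letter names and 9 semitones — a major sixth.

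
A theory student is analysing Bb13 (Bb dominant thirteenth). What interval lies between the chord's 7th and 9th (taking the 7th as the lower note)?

The chord tones of Bb13 are Bb D F Ab C G.
7th = Ab; 9th = C.
Ab up to C spans 3 letter names and 4 semitones — a major third.

M3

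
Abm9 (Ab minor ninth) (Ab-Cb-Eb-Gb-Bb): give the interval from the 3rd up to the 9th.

major seventh

The 3rd is Cb and the 9th is Bb.
Counting 7 letters and 11 half steps from Cb gives a major seventh.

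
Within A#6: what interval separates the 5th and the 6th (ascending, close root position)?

Spelling the chord: A#–C##–E#–F##.
So we need the interval from E# up to F##.
From E# to F## is 2 semitones, exactly the major second.

M2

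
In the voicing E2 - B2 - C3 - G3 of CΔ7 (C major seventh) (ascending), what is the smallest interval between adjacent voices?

Adjacent intervals: E2→B2 = perfect fifth; B2→C3 = minor second; C3→G3 = perfect fifth.
The smallest is B2 to C3, a minor second (1 semitone).

m2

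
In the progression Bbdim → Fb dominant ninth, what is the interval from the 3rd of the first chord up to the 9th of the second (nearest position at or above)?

perfect fourth

The 3rd of Bbdim is Db; the 9th of Fb dominant ninth is Gb.
Counting 4 letters and 5 half steps from Db gives a perfect fourth.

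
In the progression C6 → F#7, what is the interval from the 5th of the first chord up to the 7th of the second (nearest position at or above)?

C6 has G as its 5th, and F#7 has E as its 7th.
Counting 6 letters and 9 half steps from G gives a major sixth.

major 6th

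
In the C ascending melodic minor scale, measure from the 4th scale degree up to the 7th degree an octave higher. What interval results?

augmented eleventh

The scale runs C D Eb F G A B.
The 4th scale degree is F and the 7th degree (up an octave) is B.
11 letter names make it an eleventh; at 18 semitones (a half step wider than perfect) the quality is augmented.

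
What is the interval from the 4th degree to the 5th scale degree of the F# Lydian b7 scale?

minor 2nd

The scale runs F# G# A# B# C# D# E.
4th degree = B#; 5th scale degree = C#.
B# up to C# is 1 semitone, a half step narrower than a major second, so the interval is minor.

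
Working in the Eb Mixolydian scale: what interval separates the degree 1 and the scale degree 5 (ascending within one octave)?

perfect fifth

Eb mixolydian: Eb F G Ab Bb C Db.
That puts Eb below Bb.
Eb up to Bb spans 5 letter names and 7 semitones — a perfect fifth.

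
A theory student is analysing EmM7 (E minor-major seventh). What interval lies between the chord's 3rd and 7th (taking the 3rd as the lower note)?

augmented fifth

The chord tones of E minor-major seventh are E, G, B, D#.
The 3rd is G and the 7th is D#.
From G to D#: 8 semitones over a fifth = augmented.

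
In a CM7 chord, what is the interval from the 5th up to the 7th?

The chord tones of C major seventh are C E G B.
The 5th is G and the 7th is B.
From G to B is 4 semitones, exactly the major third.

M3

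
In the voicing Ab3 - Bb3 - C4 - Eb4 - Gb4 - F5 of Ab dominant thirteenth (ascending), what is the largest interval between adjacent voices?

major 7th

Adjacent intervals: Ab3→Bb3 = major second; Bb3→C4 = major second; C4→Eb4 = minor third; Eb4→Gb4 = minor third; Gb4→F5 = major seventh.
The largest is Gb4 to F5, a major seventh (11 semitones).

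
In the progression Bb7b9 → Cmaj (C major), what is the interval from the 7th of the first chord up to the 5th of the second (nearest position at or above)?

Bb7b9 has Ab as its 7th, and Cmaj (C major) has G as its 5th.
Counting 7 letters and 11 half steps from Ab gives a major seventh.

major 7th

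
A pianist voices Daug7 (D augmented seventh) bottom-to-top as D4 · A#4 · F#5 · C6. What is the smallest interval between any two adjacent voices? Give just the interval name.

diminished fifth

Adjacent intervals: D4→A#4 = augmented fifth; A#4→F#5 = minor sixth; F#5→C6 = diminished fifth.
The smallest is F#5 to C6, a diminished fifth (6 semitones).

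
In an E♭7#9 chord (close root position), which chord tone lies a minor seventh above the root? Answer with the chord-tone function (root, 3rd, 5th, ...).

7th

Spelling the chord: E♭–G–B♭–D♭–F♯.
The root is E♭. A minor seventh above E♭ is D♭.
D♭ is the chord's 7th.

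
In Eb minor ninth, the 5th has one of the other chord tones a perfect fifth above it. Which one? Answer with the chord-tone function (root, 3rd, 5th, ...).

Spelling the chord: Eb–Gb–Bb–Db–F.
The 5th is Bb. A perfect fifth above Bb is F.
F is the chord's 9th.

9th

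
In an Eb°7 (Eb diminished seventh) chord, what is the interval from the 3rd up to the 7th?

diminished fifth

Ebdim7: Eb-Gb-Bbb-Dbb.
So we need the interval from Gb up to Dbb.
5 letter names make it a fifth; at 6 semitones (a half step narrower than perfect) the quality is diminished.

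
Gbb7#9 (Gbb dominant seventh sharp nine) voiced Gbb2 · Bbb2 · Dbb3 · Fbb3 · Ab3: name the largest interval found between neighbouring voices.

augmented third

Adjacent intervals: Gbb2→Bbb2 = major third; Bbb2→Dbb3 = minor third; Dbb3→Fbb3 = minor third; Fbb3→Ab3 = augmented third.
The largest is Fbb3 to Ab3, an augmented third (5 semitones).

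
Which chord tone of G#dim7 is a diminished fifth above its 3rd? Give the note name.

The chord tones of G# diminished seventh are G#, B, D, F.
The 3rd is B. A diminished fifth above B is F.
F is the chord's 7th.

F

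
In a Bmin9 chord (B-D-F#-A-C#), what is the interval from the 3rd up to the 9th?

3rd = D; 9th = C#.
Counting 7 letters and 11 half steps from D gives a major seventh.

major 7th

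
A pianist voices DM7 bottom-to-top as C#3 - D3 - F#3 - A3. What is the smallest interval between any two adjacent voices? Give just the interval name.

Adjacent intervals: C#3→D3 = minor second; D3→F#3 = major third; F#3→A3 = minor third.
The smallest is C#3 to D3, a minor second (1 semitone).

minor second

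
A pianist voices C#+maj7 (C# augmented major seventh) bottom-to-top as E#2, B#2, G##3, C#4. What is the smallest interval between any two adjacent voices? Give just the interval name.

Adjacent intervals: E#2→B#2 = perfect fifth; B#2→G##3 = major sixth; G##3→C#4 = diminished fourth.
The smallest is G##3 to C#4, a diminished fourth (4 semitones).

diminished fourth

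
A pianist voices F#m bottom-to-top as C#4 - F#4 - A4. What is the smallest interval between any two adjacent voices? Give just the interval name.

Adjacent intervals: C#4→F#4 = perfect fourth; F#4→A4 = minor third.
The smallest is F#4 to A4, a minor third (3 semitones).

minor third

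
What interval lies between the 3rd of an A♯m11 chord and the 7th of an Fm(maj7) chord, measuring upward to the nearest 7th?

minor 3rd

A♯m11 has C♯ as its 3rd, and Fm(maj7) has E as its 7th.
From C♯ to E: 3 semitones over a third = minor.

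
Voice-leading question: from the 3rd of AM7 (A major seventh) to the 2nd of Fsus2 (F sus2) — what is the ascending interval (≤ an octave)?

AM7 (A major seventh) has C♯ as its 3rd, and Fsus2 (F sus2) has G as its 2nd.
From C♯ to G: 6 semitones over a fifth = diminished.

diminished 5th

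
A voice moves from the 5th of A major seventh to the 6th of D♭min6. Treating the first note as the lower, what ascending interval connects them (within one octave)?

The 5th of A major seventh is E; the 6th of D♭min6 is B♭.
E up to B♭ is 6 semitones, a half step narrower than a perfect fifth, so the interval is diminished.

d5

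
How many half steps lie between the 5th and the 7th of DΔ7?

D major seventh: D–F#–A–C#.
A to C# is a major third: 4 semitones.

4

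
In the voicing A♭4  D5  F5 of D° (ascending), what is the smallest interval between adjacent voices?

m3

Adjacent intervals: A♭4→D5 = augmented fourth; D5→F5 = minor third.
The smallest is D5 to F5, a minor third (3 semitones).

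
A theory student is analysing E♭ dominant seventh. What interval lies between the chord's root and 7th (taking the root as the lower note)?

minor seventh

E♭ dominant seventh is spelled E♭-G-B♭-D♭.
The root is E♭ and the 7th is D♭.
E♭ up to D♭ is 10 semitones, a half step narrower than a major seventh, so the interval is minor.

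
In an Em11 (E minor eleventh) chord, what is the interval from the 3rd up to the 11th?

major ninth

Em11 is spelled E, G, B, D, F♯, A.
The 3rd is G and the 11th is A.
G up to A spans 9 letter names and 14 semitones — a major ninth.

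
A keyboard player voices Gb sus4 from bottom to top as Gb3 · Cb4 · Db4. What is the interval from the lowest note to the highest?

The outer voices are Gb3 and Db4.
From Gb to Db is 7 semitones, exactly the perfect fifth.

perfect fifth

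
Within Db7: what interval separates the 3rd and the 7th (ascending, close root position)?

diminished fifth

Db7 (Db dominant seventh): Db F Ab Cb.
That puts F below Cb.
From F to Cb: 6 semitones over a fifth = diminished.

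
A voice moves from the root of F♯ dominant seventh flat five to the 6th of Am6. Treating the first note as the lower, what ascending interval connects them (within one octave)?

perfect 1st

F♯ dominant seventh flat five has F♯ as its root, and Am6 has F♯ as its 6th.
From F♯ to F♯ is 0 semitones, exactly the perfect unison.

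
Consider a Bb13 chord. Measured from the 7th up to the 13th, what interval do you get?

The chord tones of Bb13 (Bb dominant thirteenth) are Bb, D, F, Ab, C, G.
That puts Ab below G.
From Ab to G is 11 semitones, exactly the major seventh.

M7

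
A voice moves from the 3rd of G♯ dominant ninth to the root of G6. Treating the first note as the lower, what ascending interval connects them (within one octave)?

G♯ dominant ninth has B♯ as its 3rd, and G6 has G as its root.
6 letter names make it a sixth; at 7 semitones (a whole step narrower than major) the quality is diminished.

diminished sixth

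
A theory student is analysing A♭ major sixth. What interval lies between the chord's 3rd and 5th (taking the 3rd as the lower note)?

A♭ major sixth: A♭ C E♭ F.
So we need the interval from C up to E♭.
C up to E♭ is 3 semitones, a half step narrower than a major third, so the interval is minor.

m3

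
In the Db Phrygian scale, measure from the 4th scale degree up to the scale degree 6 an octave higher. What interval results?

m10

Spelling the Db Phrygian scale: Db Ebb Fb Gb Ab Bbb Cb.
So we need the interval from Gb up to Bbb.
10 letter names make it a tenth; at 15 semitones (a half step narrower than major) the quality is minor.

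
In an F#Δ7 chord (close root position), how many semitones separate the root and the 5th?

7

The chord tones of F#maj7 are F#–A#–C#–E#.
F# to C# is a perfect fifth: 7 semitones.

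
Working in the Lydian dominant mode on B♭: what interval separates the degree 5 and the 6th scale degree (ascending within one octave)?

M2

B♭ lydian dominant: B♭ C D E F G A♭.
That puts F below G.
Counting 2 letters and 2 half steps from F gives a major second.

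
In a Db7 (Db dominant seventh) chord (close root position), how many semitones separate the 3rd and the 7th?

6

Db7 (Db dominant seventh): Db F Ab Cb.
F to Cb is a diminished fifth: 6 semitones.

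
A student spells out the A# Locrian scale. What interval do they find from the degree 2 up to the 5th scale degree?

Spelling the A# Locrian scale: A# B C# D# E F# G#.
Degree 2 = B; degree 5 = E.
Counting 4 letters and 5 half steps from B gives a perfect fourth.

P4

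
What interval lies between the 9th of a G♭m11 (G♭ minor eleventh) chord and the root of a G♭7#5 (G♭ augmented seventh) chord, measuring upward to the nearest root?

The 9th of G♭m11 (G♭ minor eleventh) is A♭; the root of G♭7#5 (G♭ augmented seventh) is G♭.
7 letter names make it a seventh; at 10 semitones (a half step narrower than major) the quality is minor.

minor seventh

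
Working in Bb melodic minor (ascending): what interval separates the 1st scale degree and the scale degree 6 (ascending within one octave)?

M6

The scale runs Bb C Db Eb F G A.
The 1st scale degree is Bb and the degree 6 is G.
Counting 6 letters and 9 half steps from Bb gives a major sixth.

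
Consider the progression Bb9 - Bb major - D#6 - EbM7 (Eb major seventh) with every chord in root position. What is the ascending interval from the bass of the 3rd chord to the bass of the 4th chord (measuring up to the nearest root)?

The roots are D# and Eb.
2 letter names make it a second; at 0 semitones (a whole step narrower than major) the quality is diminished.

diminished 2nd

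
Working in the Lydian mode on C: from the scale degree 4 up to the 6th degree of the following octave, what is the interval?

m10

Spelling the Lydian mode on C: C D E F♯ G A B.
Scale degree 4 = F♯; 6th degree (up an octave) = A.
From F♯ to A: 15 semitones over a tenth = minor.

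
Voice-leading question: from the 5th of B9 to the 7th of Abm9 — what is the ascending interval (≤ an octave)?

diminished second

B9 has F# as its 5th, and Abm9 has Gb as its 7th.
From F# to Gb: 0 semitones over a second = diminished.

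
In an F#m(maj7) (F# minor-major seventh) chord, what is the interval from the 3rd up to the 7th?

augmented fifth

F#m(maj7) is spelled F#-A-C#-E#.
That puts A below E#.
A up to E# is 8 semitones, a half step wider than a perfect fifth, so the interval is augmented.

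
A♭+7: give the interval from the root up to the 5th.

augmented fifth

Spelling the chord: A♭ C E G♭.
That puts A♭ below E.
From A♭ to E: 8 semitones over a fifth = augmented.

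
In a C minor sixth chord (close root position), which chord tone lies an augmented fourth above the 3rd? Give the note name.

The chord tones of Cmin6 (C minor sixth) are C–E♭–G–A.
The 3rd is E♭. An augmented fourth above E♭ is A.
A is the chord's 6th.

A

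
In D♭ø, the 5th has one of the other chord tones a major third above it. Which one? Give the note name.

D♭m7b5 (D♭ half-diminished seventh) is spelled D♭-F♭-A𝄫-C♭.
The 5th is A𝄫. A major third above A𝄫 is C♭.
C♭ is the chord's 7th.

Cb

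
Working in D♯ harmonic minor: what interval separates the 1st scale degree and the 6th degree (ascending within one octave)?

D♯ harmonic minor: D♯ E♯ F♯ G♯ A♯ B C𝄪.
1st scale degree = D♯; scale degree 6 = B.
6 letter names make it a sixth; at 8 semitones (a half step narrower than major) the quality is minor.

minor sixth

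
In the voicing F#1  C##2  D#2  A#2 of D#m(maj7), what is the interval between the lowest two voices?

Those voices are F#1 and C##2.
5 letter names make it a fifth; at 8 semitones (a half step wider than perfect) the quality is augmented.

augmented fifth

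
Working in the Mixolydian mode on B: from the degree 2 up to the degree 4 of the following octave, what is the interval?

minor tenth

Spelling the Mixolydian mode on B: B C# D# E F# G# A.
So we need the interval from C# up to E.
From C# to E: 15 semitones over a tenth = minor.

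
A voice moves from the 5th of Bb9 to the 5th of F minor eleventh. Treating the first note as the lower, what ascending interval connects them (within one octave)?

Bb9 has F as its 5th, and F minor eleventh has C as its 5th.
Counting 5 letters and 7 half steps from F gives a perfect fifth.

perfect 5th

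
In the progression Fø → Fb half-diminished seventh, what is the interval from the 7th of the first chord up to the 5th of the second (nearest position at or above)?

Fø has Eb as its 7th, and Fb half-diminished seventh has Cbb as its 5th.
6 letter names make it a sixth; at 7 semitones (a whole step narrower than major) the quality is diminished.

diminished 6th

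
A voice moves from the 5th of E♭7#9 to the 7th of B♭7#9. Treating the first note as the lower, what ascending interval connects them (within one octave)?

The 5th of E♭7#9 is B♭; the 7th of B♭7#9 is A♭.
B♭ up to A♭ is 10 semitones, a half step narrower than a major seventh, so the interval is minor.

minor seventh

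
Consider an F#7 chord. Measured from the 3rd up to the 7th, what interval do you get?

The chord tones of F#7 are F#, A#, C#, E.
3rd = A#; 7th = E.
From A# to E: 6 semitones over a fifth = diminished.

diminished fifth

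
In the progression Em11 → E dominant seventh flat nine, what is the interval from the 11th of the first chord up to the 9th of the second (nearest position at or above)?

Em11 has A as its 11th, and E dominant seventh flat nine has F as its 9th.
6 letter names make it a sixth; at 8 semitones (a half step narrower than major) the quality is minor.

minor sixth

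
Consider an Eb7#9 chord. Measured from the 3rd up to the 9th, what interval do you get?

M7

Eb7#9: Eb–G–Bb–Db–F#.
The 3rd is G and the 9th is F#.
G up to F# spans 7 letter names and 11 semitones — a major seventh.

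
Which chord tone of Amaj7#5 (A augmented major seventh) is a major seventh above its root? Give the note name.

G#

Amaj7#5 (A augmented major seventh) is spelled A-C#-E#-G#.
The root is A. A major seventh above A is G#.
G# is the chord's 7th.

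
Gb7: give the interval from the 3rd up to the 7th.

Gb7 (Gb dominant seventh): Gb–Bb–Db–Fb.
That puts Bb below Fb.
5 letter names make it a fifth; at 6 semitones (a half step narrower than perfect) the quality is diminished.
This 3–7 tritone is the characteristic tension at the heart of the dominant sound.

diminished fifth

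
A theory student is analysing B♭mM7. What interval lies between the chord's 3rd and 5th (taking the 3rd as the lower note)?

major third

B♭m(maj7) (B♭ minor-major seventh) is spelled B♭ D♭ F A.
The 3rd is D♭ and the 5th is F.
From D♭ to F is 4 semitones, exactly the major third.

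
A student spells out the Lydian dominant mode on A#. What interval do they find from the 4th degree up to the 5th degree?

minor second

The scale runs A# B# C## D## E# F## G#.
The 4th degree is D## and the degree 5 is E#.
2 letter names make it a second; at 1 semitone (a half step narrower than major) the quality is minor.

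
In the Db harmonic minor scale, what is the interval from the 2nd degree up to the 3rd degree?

Db harmonic minor: Db Eb Fb Gb Ab Bbb C.
2nd degree = Eb; 3rd degree = Fb.
From Eb to Fb: 1 semitone over a second = minor.

minor second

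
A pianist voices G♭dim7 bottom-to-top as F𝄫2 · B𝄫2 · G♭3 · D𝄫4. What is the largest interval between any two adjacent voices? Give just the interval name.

Adjacent intervals: F𝄫2→B𝄫2 = augmented fourth; B𝄫2→G♭3 = major sixth; G♭3→D𝄫4 = diminished fifth.
The largest is B𝄫2 to G♭3, a major sixth (9 semitones).

major sixth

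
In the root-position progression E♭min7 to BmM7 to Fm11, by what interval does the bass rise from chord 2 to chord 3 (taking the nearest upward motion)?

diminished fifth

The roots are B and F.
B up to F is 6 semitones, a half step narrower than a perfect fifth, so the interval is diminished.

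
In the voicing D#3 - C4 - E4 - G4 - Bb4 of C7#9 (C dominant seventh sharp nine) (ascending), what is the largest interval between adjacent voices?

diminished seventh

Adjacent intervals: D#3→C4 = diminished seventh; C4→E4 = major third; E4→G4 = minor third; G4→Bb4 = minor third.
The largest is D#3 to C4, a diminished seventh (9 semitones).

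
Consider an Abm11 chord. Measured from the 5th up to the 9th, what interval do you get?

perfect fifth

Ab minor eleventh: Ab-Cb-Eb-Gb-Bb-Db.
5th = Eb; 9th = Bb.
From Eb to Bb is 7 semitones, exactly the perfect fifth.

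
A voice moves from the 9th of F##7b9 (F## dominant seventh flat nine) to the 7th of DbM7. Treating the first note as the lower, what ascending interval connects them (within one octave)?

diminished fourth

F##7b9 (F## dominant seventh flat nine) has G# as its 9th, and DbM7 has C as its 7th.
From G# to C: 4 semitones over a fourth = diminished.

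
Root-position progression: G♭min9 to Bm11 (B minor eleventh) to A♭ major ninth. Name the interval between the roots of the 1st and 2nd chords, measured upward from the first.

The roots are G♭ and B.
3 letter names make it a third; at 5 semitones (a half step wider than major) the quality is augmented.

augmented third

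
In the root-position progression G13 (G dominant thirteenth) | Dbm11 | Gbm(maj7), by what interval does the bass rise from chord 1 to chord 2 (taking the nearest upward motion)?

The roots are G and Db.
5 letter names make it a fifth; at 6 semitones (a half step narrower than perfect) the quality is diminished.

diminished fifth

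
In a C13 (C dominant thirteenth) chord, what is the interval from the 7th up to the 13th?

major 7th

C13: C, E, G, Bb, D, A.
That puts Bb below A.
From Bb to A is 11 semitones, exactly the major seventh.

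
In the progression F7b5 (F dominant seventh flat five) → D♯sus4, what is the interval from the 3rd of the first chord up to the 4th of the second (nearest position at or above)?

M7

F7b5 (F dominant seventh flat five) has A as its 3rd, and D♯sus4 has G♯ as its 4th.
From A to G♯ is 11 semitones, exactly the major seventh.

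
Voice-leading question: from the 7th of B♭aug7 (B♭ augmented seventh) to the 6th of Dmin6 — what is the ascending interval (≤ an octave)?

augmented 2nd

B♭aug7 (B♭ augmented seventh) has A♭ as its 7th, and Dmin6 has B as its 6th.
From A♭ to B: 3 semitones over a second = augmented.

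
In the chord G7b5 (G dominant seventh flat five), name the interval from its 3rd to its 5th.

d3

G dominant seventh flat five is spelled G-B-Db-F.
That puts B below Db.
From B to Db: 2 semitones over a third = diminished.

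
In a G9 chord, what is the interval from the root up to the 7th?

minor seventh

Spelling the chord: G B D F A.
That puts G below F.
G up to F is 10 semitones, a half step narrower than a major seventh, so the interval is minor.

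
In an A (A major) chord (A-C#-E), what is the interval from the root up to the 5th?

perfect fifth

So we need the interval from A up to E.
Counting 5 letters and 7 half steps from A gives a perfect fifth.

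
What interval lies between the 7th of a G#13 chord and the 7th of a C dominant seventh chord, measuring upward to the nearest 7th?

diminished fourth

The 7th of G#13 is F#; the 7th of C dominant seventh is Bb.
4 letter names make it a fourth; at 4 semitones (a half step narrower than perfect) the quality is diminished.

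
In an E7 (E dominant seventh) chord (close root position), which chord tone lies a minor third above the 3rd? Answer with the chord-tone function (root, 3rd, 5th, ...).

E7 (E dominant seventh): E G# B D.
The 3rd is G#. A minor third above G# is B.
B is the chord's 5th.

5th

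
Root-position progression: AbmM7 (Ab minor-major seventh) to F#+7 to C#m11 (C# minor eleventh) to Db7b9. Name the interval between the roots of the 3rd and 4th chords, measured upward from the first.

The roots are C# and Db.
C# up to Db is 0 semitones, a whole step narrower than a major second, so the interval is diminished.

diminished second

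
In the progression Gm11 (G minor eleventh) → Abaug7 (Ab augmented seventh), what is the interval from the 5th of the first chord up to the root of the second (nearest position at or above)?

The 5th of Gm11 (G minor eleventh) is D; the root of Abaug7 (Ab augmented seventh) is Ab.
5 letter names make it a fifth; at 6 semitones (a half step narrower than perfect) the quality is diminished.

d5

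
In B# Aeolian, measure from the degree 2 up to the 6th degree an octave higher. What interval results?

The scale runs B# C## D# E# F## G# A#.
So we need the interval from C## up to G#.
C## up to G# is 18 semitones, a half step narrower than a perfect twelfth, so the interval is diminished.

diminished twelfth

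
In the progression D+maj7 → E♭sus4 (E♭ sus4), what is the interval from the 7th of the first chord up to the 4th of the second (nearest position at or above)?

D+maj7 has C♯ as its 7th, and E♭sus4 (E♭ sus4) has A♭ as its 4th.
C♯ up to A♭ is 7 semitones, a whole step narrower than a major sixth, so the interval is diminished.

d6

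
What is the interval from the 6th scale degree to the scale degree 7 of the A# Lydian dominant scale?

minor second

A# lydian dominant: A# B# C## D## E# F## G#.
That puts F## below G#.
From F## to G#: 1 semitone over a second = minor.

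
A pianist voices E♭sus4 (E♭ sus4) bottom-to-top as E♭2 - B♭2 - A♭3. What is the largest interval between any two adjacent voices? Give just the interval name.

Adjacent intervals: E♭2→B♭2 = perfect fifth; B♭2→A♭3 = minor seventh.
The largest is B♭2 to A♭3, a minor seventh (10 semitones).

minor seventh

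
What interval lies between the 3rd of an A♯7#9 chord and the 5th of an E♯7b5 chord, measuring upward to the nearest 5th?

diminished 7th

A♯7#9 has C𝄪 as its 3rd, and E♯7b5 has B as its 5th.
From C𝄪 to B: 9 semitones over a seventh = diminished.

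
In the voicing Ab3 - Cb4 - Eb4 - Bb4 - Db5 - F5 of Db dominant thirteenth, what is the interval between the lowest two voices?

minor third

Those voices are Ab3 and Cb4.
From Ab to Cb: 3 semitones over a third = minor.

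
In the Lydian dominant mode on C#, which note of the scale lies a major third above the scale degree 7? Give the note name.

D#

The scale is C# D# E# F## G# A# B.
The scale degree 7 is B; a major third above that is D# — scale degree 2.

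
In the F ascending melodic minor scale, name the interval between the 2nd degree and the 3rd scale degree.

Spelling the F ascending melodic minor scale: F G A♭ B♭ C D E.
2nd degree = G; 3rd degree = A♭.
2 letter names make it a second; at 1 semitone (a half step narrower than major) the quality is minor.

minor 2nd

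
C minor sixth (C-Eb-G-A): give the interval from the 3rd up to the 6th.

The 3rd is Eb and the 6th is A.
4 letter names make it a fourth; at 6 semitones (a half step wider than perfect) the quality is augmented.

A4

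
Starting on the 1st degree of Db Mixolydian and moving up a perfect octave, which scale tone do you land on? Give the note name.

Db

The scale is Db Eb F Gb Ab Bb Cb.
The 1st degree is Db; a perfect octave above that is Db — scale degree 1.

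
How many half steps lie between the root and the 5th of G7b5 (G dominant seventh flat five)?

6

G7b5 (G dominant seventh flat five): G B D♭ F.
G to D♭ is a diminished fifth: 6 semitones.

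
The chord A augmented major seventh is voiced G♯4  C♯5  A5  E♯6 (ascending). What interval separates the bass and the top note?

M13

The outer voices are G♯4 and E♯6.
G♯ up to E♯ spans 13 letter names and 21 semitones — a major thirteenth.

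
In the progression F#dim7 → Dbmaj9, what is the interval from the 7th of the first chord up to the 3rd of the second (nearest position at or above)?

major second

The 7th of F#dim7 is Eb; the 3rd of Dbmaj9 is F.
Eb up to F spans 2 letter names and 2 semitones — a major second.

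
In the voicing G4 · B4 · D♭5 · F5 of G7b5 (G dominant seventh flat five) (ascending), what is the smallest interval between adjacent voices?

Adjacent intervals: G4→B4 = major third; B4→D♭5 = diminished third; D♭5→F5 = major third.
The smallest is B4 to D♭5, a diminished third (2 semitones).

diminished 3rd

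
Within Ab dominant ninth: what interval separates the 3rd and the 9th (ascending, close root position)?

Ab9 is spelled Ab–C–Eb–Gb–Bb.
So we need the interval from C up to Bb.
From C to Bb: 10 semitones over a seventh = minor.

m7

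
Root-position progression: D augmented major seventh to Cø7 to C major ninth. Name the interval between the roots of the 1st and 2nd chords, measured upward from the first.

The roots are D and C.
D up to C is 10 semitones, a half step narrower than a major seventh, so the interval is minor.

minor 7th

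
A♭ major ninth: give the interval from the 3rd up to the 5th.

minor third

A♭maj9 (A♭ major ninth): A♭-C-E♭-G-B♭.
So we need the interval from C up to E♭.
From C to E♭: 3 semitones over a third = minor.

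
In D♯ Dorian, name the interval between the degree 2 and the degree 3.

m2

Spelling D♯ Dorian: D♯ E♯ F♯ G♯ A♯ B♯ C♯.
That puts E♯ below F♯.
From E♯ to F♯: 1 semitone over a second = minor.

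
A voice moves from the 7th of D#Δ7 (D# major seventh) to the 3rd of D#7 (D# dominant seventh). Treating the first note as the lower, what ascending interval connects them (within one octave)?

D#Δ7 (D# major seventh) has C## as its 7th, and D#7 (D# dominant seventh) has F## as its 3rd.
Counting 4 letters and 5 half steps from C## gives a perfect fourth.

perfect fourth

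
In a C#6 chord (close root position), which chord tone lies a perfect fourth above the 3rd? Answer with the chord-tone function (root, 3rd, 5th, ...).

C#6: C#–E#–G#–A#.
The 3rd is E#. A perfect fourth above E# is A#.
A# is the chord's 6th.

6th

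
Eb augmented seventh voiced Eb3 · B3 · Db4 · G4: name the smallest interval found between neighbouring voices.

Adjacent intervals: Eb3→B3 = augmented fifth; B3→Db4 = diminished third; Db4→G4 = augmented fourth.
The smallest is B3 to Db4, a diminished third (2 semitones).

diminished 3rd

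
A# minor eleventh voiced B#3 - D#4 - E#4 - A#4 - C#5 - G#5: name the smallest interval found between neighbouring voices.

major 2nd

Adjacent intervals: B#3→D#4 = minor third; D#4→E#4 = major second; E#4→A#4 = perfect fourth; A#4→C#5 = minor third; C#5→G#5 = perfect fifth.
The smallest is D#4 to E#4, a major second (2 semitones).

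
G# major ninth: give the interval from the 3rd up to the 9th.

minor seventh

G# major ninth: G# B# D# F## A#.
So we need the interval from B# up to A#.
B# up to A# is 10 semitones, a half step narrower than a major seventh, so the interval is minor.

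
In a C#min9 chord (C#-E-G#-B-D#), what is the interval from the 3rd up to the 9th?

M7

3rd = E; 9th = D#.
From E to D# is 11 semitones, exactly the major seventh.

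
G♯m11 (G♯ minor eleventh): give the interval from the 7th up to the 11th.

The chord tones of G♯m11 are G♯–B–D♯–F♯–A♯–C♯.
That puts F♯ below C♯.
F♯ up to C♯ spans 5 letter names and 7 semitones — a perfect fifth.

P5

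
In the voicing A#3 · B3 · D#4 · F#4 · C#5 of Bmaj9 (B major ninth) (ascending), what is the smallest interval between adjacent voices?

m2

Adjacent intervals: A#3→B3 = minor second; B3→D#4 = major third; D#4→F#4 = minor third; F#4→C#5 = perfect fifth.
The smallest is A#3 to B3, a minor second (1 semitone).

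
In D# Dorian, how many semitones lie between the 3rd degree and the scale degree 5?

4

The scale is D# E# F# G# A# B# C#.
F# up to A# is a major third — 4 semitones.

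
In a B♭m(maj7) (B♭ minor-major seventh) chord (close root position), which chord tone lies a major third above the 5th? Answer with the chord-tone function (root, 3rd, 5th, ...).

7th

The chord tones of B♭m(maj7) are B♭-D♭-F-A.
The 5th is F. A major third above F is A.
A is the chord's 7th.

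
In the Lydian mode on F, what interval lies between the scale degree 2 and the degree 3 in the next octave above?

The scale runs F G A B C D E.
So we need the interval from G up to A.
From G to A is 14 semitones, exactly the major ninth.

major 9th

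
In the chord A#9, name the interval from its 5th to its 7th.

m3

A#9 is spelled A# C## E# G# B#.
The 5th is E# and the 7th is G#.
3 letter names make it a third; at 3 semitones (a half step narrower than major) the quality is minor.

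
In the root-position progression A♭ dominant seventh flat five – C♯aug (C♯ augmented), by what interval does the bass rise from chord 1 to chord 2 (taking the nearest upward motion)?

augmented third

The roots are A♭ and C♯.
From A♭ to C♯: 5 semitones over a third = augmented.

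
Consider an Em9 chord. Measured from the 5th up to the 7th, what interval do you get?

The chord tones of Em9 are E G B D F♯.
5th = B; 7th = D.
3 letter names make it a third; at 3 semitones (a half step narrower than major) the quality is minor.

m3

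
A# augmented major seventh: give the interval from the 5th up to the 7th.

The chord tones of A# augmented major seventh are A#-C##-E##-G##.
So we need the interval from E## up to G##.
E## up to G## is 3 semitones, a half step narrower than a major third, so the interval is minor.

m3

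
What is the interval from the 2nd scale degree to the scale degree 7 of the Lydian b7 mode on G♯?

minor sixth

G♯ lydian dominant: G♯ A♯ B♯ C𝄪 D♯ E♯ F♯.
The 2nd scale degree is A♯ and the degree 7 is F♯.
From A♯ to F♯: 8 semitones over a sixth = minor.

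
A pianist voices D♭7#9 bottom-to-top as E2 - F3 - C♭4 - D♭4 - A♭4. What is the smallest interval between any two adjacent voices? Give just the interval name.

Adjacent intervals: E2→F3 = minor ninth; F3→C♭4 = diminished fifth; C♭4→D♭4 = major second; D♭4→A♭4 = perfect fifth.
The smallest is C♭4 to D♭4, a major second (2 semitones).

major second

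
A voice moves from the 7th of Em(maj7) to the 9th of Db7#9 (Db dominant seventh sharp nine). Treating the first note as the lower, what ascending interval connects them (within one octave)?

The 7th of Em(maj7) is D#; the 9th of Db7#9 (Db dominant seventh sharp nine) is E.
2 letter names make it a second; at 1 semitone (a half step narrower than major) the quality is minor.

minor second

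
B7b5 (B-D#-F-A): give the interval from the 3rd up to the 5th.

diminished third

The 3rd is D# and the 5th is F.
3 letter names make it a third; at 2 semitones (a whole step narrower than major) the quality is diminished.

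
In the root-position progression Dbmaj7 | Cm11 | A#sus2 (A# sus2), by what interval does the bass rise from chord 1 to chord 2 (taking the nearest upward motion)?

The roots are Db and C.
Counting 7 letters and 11 half steps from Db gives a major seventh.

M7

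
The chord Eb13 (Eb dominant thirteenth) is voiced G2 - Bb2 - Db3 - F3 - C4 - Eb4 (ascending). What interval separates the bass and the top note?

The outer voices are G2 and Eb4.
G up to Eb is 20 semitones, a half step narrower than a major thirteenth, so the interval is minor.

minor 13th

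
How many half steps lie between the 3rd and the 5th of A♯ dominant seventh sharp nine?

3

The chord tones of A♯ dominant seventh sharp nine are A♯ C𝄪 E♯ G♯ B𝄪.
C𝄪 to E♯ is a minor third: 3 semitones.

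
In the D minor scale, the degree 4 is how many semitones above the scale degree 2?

The scale is D E F G A Bb C.
E up to G is a minor third — 3 semitones.

3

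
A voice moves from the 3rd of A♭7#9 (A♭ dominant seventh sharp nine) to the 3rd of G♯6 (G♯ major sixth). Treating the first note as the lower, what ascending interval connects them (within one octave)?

augmented seventh

The 3rd of A♭7#9 (A♭ dominant seventh sharp nine) is C; the 3rd of G♯6 (G♯ major sixth) is B♯.
7 letter names make it a seventh; at 12 semitones (a half step wider than major) the quality is augmented.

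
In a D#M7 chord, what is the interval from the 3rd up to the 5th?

minor 3rd

D#M7: D#, F##, A#, C##.
3rd = F##; 5th = A#.
3 letter names make it a third; at 3 semitones (a half step narrower than major) the quality is minor.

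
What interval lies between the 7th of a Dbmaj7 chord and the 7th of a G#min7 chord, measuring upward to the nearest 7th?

Dbmaj7 has C as its 7th, and G#min7 has F# as its 7th.
From C to F#: 6 semitones over a fourth = augmented.

augmented fourth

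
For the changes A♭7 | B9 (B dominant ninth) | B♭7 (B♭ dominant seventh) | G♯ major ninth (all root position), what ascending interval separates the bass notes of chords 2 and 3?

The roots are B and B♭.
8 letter names make it an octave; at 11 semitones (a half step narrower than perfect) the quality is diminished.

diminished octave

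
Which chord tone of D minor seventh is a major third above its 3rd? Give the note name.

A

The chord tones of Dmin7 are D, F, A, C.
The 3rd is F. A major third above F is A.
A is the chord's 5th.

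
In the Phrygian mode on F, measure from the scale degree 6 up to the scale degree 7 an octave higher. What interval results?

major 9th

F phrygian: F Gb Ab Bb C Db Eb.
That puts Db below Eb.
Counting 9 letters and 14 half steps from Db gives a major ninth.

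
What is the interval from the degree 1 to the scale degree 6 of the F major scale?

F major: F G A B♭ C D E.
The degree 1 is F and the scale degree 6 is D.
From F to D is 9 semitones, exactly the major sixth.

major 6th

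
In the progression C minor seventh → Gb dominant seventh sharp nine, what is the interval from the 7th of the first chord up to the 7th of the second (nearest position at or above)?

The 7th of C minor seventh is Bb; the 7th of Gb dominant seventh sharp nine is Fb.
Bb up to Fb is 6 semitones, a half step narrower than a perfect fifth, so the interval is diminished.

diminished fifth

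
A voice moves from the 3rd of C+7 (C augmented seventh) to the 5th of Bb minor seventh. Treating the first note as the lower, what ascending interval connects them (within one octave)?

C+7 (C augmented seventh) has E as its 3rd, and Bb minor seventh has F as its 5th.
2 letter names make it a second; at 1 semitone (a half step narrower than major) the quality is minor.

m2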